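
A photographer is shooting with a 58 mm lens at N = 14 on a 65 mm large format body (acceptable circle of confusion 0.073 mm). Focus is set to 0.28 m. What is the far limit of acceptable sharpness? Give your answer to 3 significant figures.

Hyperfocal distance H = f²/(N·c) + f = 58²/(14 × 0.073) + 58 = 3364/1.022 + 58 ≈ 3349.6 mm ≈ 3.350 m.
Far limit Df = s·(H − f)/(H − s) = 280 × (3349.6 − 58) / (3349.6 − 280) = 280 × 3291.6 / 3069.6 ≈ 300.25 mm.

300 mm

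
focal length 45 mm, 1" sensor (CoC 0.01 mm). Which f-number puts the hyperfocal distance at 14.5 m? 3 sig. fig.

Rearrange H = f²/(N·c) + f for N: N = f² / ((H − f)·c).
N = 45² / ((14500 − 45) × 0.01) = 2025 / 144.6 ≈ 14.

f/14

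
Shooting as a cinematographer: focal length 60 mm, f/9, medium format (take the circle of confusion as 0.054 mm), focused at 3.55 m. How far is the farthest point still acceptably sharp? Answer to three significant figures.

6.71 m

Hyperfocal distance H = f²/(N·c) + f = 60²/(9 × 0.054) + 60 = 3600/0.486 + 60 ≈ 7467.4 mm ≈ 7.467 m.
Far limit Df = s·(H − f)/(H − s) = 3550 × (7467.4 − 60) / (7467.4 − 3550) = 3550 × 7407.4 / 3917.4 ≈ 6712.7 mm ≈ 6.71 m.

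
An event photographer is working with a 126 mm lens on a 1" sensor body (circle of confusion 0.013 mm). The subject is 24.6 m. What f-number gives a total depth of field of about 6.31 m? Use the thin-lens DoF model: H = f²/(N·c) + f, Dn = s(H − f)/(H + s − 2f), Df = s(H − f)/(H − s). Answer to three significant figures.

Write h = H − f = f²/(N·c). The thin-lens limits are Dn = s·h/(h + (s−f)) and Df = s·h/(h − (s−f)), so DoF = Df − Dn = 2·s·(s−f)·h / (h² − (s−f)²).
That is a quadratic in h: DoF·h² − 2·s·(s−f)·h − DoF·(s−f)² = 0 ⇒ h = (s−f)·(s + √(s² + DoF²)) / DoF = 24474 × (24600 + √(24600² + 6310²)) / 6310 = 24474 × (24600 + 25396.4) / 6310 ≈ 193916 mm.
Then N = f²/(c·h) = 126² / (0.013 × 193916) = 15876 / 2520.9 ≈ 6.30.

f/6.30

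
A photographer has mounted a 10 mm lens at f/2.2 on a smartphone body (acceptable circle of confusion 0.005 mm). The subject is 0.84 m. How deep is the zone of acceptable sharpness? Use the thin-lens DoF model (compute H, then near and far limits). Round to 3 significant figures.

155 mm

Hyperfocal distance H = f²/(N·c) + f = 10²/(2.2 × 0.005) + 10 = 100/0.011 + 10 ≈ 9100.9 mm ≈ 9.101 m.
Near limit Dn = s·(H − f)/(H + s − 2f) = 840 × (9100.9 − 10) / (9100.9 + 840 − 2 × 10) = 840 × 9090.9 / 9920.9 ≈ 769.72 mm.
Far limit Df = s·(H − f)/(H − s) = 840 × (9100.9 − 10) / (9100.9 − 840) = 840 × 9090.9 / 8260.9 ≈ 924.40 mm.
Depth of field = Df − Dn = 924.40 − 769.72 ≈ 154.68 mm.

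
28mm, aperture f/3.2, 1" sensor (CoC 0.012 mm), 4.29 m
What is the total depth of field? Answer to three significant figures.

1.87 m

Hyperfocal distance H = f²/(N·c) + f = 28²/(3.2 × 0.012) + 28 = 784/0.0384 + 28 ≈ 20444.7 mm ≈ 20.44 m.
Near limit Dn = s·(H − f)/(H + s − 2f) = 4290 × (20444.7 − 28) / (20444.7 + 4290 − 2 × 28) = 4290 × 20416.7 / 24678.7 ≈ 3549.1 mm.
Far limit Df = s·(H − f)/(H − s) = 4290 × (20444.7 − 28) / (20444.7 − 4290) = 4290 × 20416.7 / 16154.7 ≈ 5421.8 mm.
Depth of field = Df − Dn = 5421.8 − 3549.1 ≈ 1872.7 mm ≈ 1.87 m.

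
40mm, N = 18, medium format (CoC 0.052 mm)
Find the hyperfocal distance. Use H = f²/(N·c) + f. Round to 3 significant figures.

Hyperfocal distance H = f²/(N·c) + f = 40²/(18 × 0.052) + 40 = 1600/0.936 + 40 ≈ 1749.4 mm ≈ 1.75 m.

1.75 m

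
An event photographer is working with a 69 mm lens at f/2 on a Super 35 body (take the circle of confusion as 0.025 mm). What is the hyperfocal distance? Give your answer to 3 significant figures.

Hyperfocal distance H = f²/(N·c) + f = 69²/(2 × 0.025) + 69 = 4761/0.05 + 69 ≈ 95289.0 mm ≈ 95.3 m.

95.3 m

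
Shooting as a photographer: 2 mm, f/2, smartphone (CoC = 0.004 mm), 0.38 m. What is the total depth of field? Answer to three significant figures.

1.34 m

Hyperfocal distance H = f²/(N·c) + f = 2²/(2 × 0.004) + 2 = 4/0.008 + 2 ≈ 502.0 mm ≈ 0.502 m.
Near limit Dn = s·(H − f)/(H + s − 2f) = 380 × (502.0 − 2) / (502.0 + 380 − 2 × 2) = 380 × 500.0 / 878.0 ≈ 216.4 mm.
Far limit Df = s·(H − f)/(H − s) = 380 × (502.0 − 2) / (502.0 − 380) = 380 × 500.0 / 122.0 ≈ 1557.4 mm.
Depth of field = Df − Dn = 1557.4 − 216.4 ≈ 1341.0 mm ≈ 1.34 m.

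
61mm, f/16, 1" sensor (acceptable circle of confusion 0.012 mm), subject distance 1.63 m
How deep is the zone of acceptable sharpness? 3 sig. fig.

Hyperfocal distance H = f²/(N·c) + f = 61²/(16 × 0.012) + 61 = 3721/0.192 + 61 ≈ 19441.2 mm ≈ 19.44 m.
Near limit Dn = s·(H − f)/(H + s − 2f) = 1630 × (19441.2 − 61) / (19441.2 + 1630 − 2 × 61) = 1630 × 19380.2 / 20949.2 ≈ 1507.92 mm.
Far limit Df = s·(H − f)/(H − s) = 1630 × (19441.2 − 61) / (19441.2 − 1630) = 1630 × 19380.2 / 17811.2 ≈ 1773.59 mm.
Depth of field = Df − Dn = 1773.59 − 1507.92 ≈ 265.67 mm.

266 mm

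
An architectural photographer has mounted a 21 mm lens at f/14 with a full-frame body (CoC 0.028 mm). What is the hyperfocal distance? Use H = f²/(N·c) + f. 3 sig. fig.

Hyperfocal distance H = f²/(N·c) + f = 21²/(14 × 0.028) + 21 = 441/0.392 + 21 ≈ 1146.0 mm ≈ 1.15 m.

1.15 m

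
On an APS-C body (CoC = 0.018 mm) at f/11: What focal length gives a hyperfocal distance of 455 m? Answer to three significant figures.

300 mm

From H = f²/(N·c) + f, with f ≪ H: f ≈ √(H·N·c) = √(455000 × 11 × 0.018) = √90090 ≈ 300.1 mm.
The +f correction barely moves this — solving exactly, f² + N·c·f − N·c·H = 0 ⇒ f = (−N·c + √((N·c)² + 4·N·c·H))/2 = (−0.198 + √360360)/2 ≈ 300.05 mm, so f ≈ 300 mm.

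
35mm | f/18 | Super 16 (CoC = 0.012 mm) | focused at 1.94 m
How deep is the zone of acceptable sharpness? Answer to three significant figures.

Hyperfocal distance H = f²/(N·c) + f = 35²/(18 × 0.012) + 35 = 1225/0.216 + 35 ≈ 5706.3 mm ≈ 5.706 m.
Near limit Dn = s·(H − f)/(H + s − 2f) = 1940 × (5706.3 − 35) / (5706.3 + 1940 − 2 × 35) = 1940 × 5671.3 / 7576.3 ≈ 1452.2 mm.
Far limit Df = s·(H − f)/(H − s) = 1940 × (5706.3 − 35) / (5706.3 − 1940) = 1940 × 5671.3 / 3766.3 ≈ 2921.3 mm.
Depth of field = Df − Dn = 2921.3 − 1452.2 ≈ 1469.1 mm ≈ 1.47 m.

1.47 m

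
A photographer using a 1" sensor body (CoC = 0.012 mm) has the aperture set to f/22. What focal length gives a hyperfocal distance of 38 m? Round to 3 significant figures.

From H = f²/(N·c) + f, with f ≪ H: f ≈ √(H·N·c) = √(38000 × 22 × 0.012) = √10032 ≈ 100.2 mm.
The +f correction barely moves this — solving exactly, f² + N·c·f − N·c·H = 0 ⇒ f = (−N·c + √((N·c)² + 4·N·c·H))/2 = (−0.264 + √40128)/2 ≈ 100.03 mm, so f ≈ 100 mm.

100 mm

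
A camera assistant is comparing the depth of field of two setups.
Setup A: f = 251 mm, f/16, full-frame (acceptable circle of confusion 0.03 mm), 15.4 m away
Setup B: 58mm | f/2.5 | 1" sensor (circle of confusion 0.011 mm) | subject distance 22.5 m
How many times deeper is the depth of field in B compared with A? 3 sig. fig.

Setup A: H = 251²/(16×0.03) + 251 ≈ 131503.1 mm; DoF = Df − Dn = 17409.4 − 13806.5 ≈ 3602.9 mm.
Setup B: H = 58²/(2.5×0.011) + 58 ≈ 122385.3 mm; DoF = Df − Dn = 27555.2 − 19012.1 ≈ 8543.1 mm.
Ratio = 8543.1 / 3602.9 ≈ 2.37.

2.37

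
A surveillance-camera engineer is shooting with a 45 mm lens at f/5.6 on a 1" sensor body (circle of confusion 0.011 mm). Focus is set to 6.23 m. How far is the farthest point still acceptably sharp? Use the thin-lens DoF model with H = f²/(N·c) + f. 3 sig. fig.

Hyperfocal distance H = f²/(N·c) + f = 45²/(5.6 × 0.011) + 45 = 2025/0.0616 + 45 ≈ 32918.4 mm ≈ 32.92 m.
Far limit Df = s·(H − f)/(H − s) = 6230 × (32918.4 − 45) / (32918.4 − 6230) = 6230 × 32873.4 / 26688.4 ≈ 7673.8 mm ≈ 7.67 m.

7.67 m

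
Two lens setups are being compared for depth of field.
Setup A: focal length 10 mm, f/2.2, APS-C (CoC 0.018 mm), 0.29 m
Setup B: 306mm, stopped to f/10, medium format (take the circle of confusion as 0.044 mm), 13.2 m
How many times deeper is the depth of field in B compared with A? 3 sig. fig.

Setup A: H = 10²/(2.2×0.018) + 10 ≈ 2535.3 mm; DoF = Df − Dn = 326.165 − 261.054 ≈ 65.111 mm.
Setup B: H = 306²/(10×0.044) + 306 ≈ 213115.1 mm; DoF = Df − Dn = 14051.4 − 12445.9 ≈ 1605.5 mm.
Ratio = 1605.5 / 65.111 ≈ 24.7.

24.7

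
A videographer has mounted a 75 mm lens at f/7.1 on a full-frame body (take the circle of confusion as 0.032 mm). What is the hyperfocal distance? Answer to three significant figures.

Hyperfocal distance H = f²/(N·c) + f = 75²/(7.1 × 0.032) + 75 = 5625/0.2272 + 75 ≈ 24832.9 mm ≈ 24.8 m.

24.8 m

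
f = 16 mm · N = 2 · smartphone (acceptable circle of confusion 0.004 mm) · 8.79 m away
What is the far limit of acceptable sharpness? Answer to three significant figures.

12.1 m

Hyperfocal distance H = f²/(N·c) + f = 16²/(2 × 0.004) + 16 = 256/0.008 + 16 ≈ 32016.0 mm ≈ 32.02 m.
Far limit Df = s·(H − f)/(H − s) = 8790 × (32016.0 − 16) / (32016.0 − 8790) = 8790 × 32000.0 / 23226.0 ≈ 12111 mm ≈ 12.1 m.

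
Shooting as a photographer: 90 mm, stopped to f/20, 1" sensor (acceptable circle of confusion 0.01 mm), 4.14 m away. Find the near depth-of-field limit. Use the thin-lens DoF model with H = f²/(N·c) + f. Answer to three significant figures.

Hyperfocal distance H = f²/(N·c) + f = 90²/(20 × 0.01) + 90 = 8100/0.2 + 90 ≈ 40590.0 mm ≈ 40.59 m.
Near limit Dn = s·(H − f)/(H + s − 2f) = 4140 × (40590.0 − 90) / (40590.0 + 4140 − 2 × 90) = 4140 × 40500.0 / 44550.0 ≈ 3763.6 mm ≈ 3.76 m.

3.76 m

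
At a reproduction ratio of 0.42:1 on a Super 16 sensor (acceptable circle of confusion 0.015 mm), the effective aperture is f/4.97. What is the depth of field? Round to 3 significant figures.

0.845 mm

At magnification m, DoF ≈ 2·N_eff·c/m² = 2 × 4.97 × 0.015 / 0.42² = 0.1491 / 0.1764 ≈ 0.845 mm.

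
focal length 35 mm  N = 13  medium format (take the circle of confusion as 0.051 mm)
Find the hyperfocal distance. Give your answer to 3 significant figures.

Hyperfocal distance H = f²/(N·c) + f = 35²/(13 × 0.051) + 35 = 1225/0.663 + 35 ≈ 1882.7 mm ≈ 1.88 m.

1.88 m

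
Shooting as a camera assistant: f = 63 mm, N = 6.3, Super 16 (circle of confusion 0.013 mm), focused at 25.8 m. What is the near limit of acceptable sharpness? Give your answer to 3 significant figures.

16.9 m

Hyperfocal distance H = f²/(N·c) + f = 63²/(6.3 × 0.013) + 63 = 3969/0.0819 + 63 ≈ 48524.5 mm ≈ 48.52 m.
Near limit Dn = s·(H − f)/(H + s − 2f) = 25800 × (48524.5 − 63) / (48524.5 + 25800 − 2 × 63) = 25800 × 48461.5 / 74198.5 ≈ 16851 mm ≈ 16.9 m.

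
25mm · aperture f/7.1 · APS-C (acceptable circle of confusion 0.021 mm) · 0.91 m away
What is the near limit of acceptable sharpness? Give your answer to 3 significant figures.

Hyperfocal distance H = f²/(N·c) + f = 25²/(7.1 × 0.021) + 25 = 625/0.1491 + 25 ≈ 4216.8 mm ≈ 4.217 m.
Near limit Dn = s·(H − f)/(H + s − 2f) = 910 × (4216.8 − 25) / (4216.8 + 910 − 2 × 25) = 910 × 4191.8 / 5076.8 ≈ 751.37 mm ≈ 0.751 m.

0.751 m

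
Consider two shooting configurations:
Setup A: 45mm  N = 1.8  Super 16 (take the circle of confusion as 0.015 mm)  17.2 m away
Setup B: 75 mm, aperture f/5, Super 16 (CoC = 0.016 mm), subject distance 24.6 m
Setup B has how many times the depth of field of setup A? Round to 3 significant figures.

2.35

Setup A: H = 45²/(1.8×0.015) + 45 ≈ 75045.0 mm; DoF = Df − Dn = 22301.0 − 13998.2 ≈ 8302.8 mm.
Setup B: H = 75²/(5×0.016) + 75 ≈ 70387.5 mm; DoF = Df − Dn = 37776 − 18238 ≈ 19538 mm.
Ratio = 19538 / 8302.8 ≈ 2.35.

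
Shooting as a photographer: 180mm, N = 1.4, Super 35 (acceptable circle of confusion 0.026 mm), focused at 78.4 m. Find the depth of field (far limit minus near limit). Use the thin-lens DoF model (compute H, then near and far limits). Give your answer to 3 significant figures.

Hyperfocal distance H = f²/(N·c) + f = 180²/(1.4 × 0.026) + 180 = 32400/0.0364 + 180 ≈ 890289.9 mm ≈ 890.3 m.
Near limit Dn = s·(H − f)/(H + s − 2f) = 78400 × (890289.9 − 180) / (890289.9 + 78400 − 2 × 180) = 78400 × 890109.9 / 968329.9 ≈ 72067 mm.
Far limit Df = s·(H − f)/(H − s) = 78400 × (890289.9 − 180) / (890289.9 − 78400) = 78400 × 890109.9 / 811889.9 ≈ 85953 mm.
Depth of field = Df − Dn = 85953 − 72067 ≈ 13886 mm ≈ 13.9 m.

13.9 m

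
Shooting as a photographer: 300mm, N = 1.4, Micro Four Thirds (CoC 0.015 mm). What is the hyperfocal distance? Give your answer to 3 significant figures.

Hyperfocal distance H = f²/(N·c) + f = 300²/(1.4 × 0.015) + 300 = 90000/0.021 + 300 ≈ 4286014.3 mm ≈ 4290 m.

4290 m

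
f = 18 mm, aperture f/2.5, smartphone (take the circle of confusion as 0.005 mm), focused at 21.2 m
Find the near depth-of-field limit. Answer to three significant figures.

11.7 m

Hyperfocal distance H = f²/(N·c) + f = 18²/(2.5 × 0.005) + 18 = 324/0.0125 + 18 ≈ 25938.0 mm ≈ 25.94 m.
Near limit Dn = s·(H − f)/(H + s − 2f) = 21200 × (25938.0 − 18) / (25938.0 + 21200 − 2 × 18) = 21200 × 25920.0 / 47102.0 ≈ 11666 mm ≈ 11.7 m.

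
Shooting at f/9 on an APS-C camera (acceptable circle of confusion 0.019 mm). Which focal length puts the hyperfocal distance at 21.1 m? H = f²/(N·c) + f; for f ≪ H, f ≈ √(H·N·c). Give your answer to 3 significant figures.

60.0 mm

From H = f²/(N·c) + f, with f ≪ H: f ≈ √(H·N·c) = √(21100 × 9 × 0.019) = √3608.1 ≈ 60.07 mm.
Exact: f² + N·c·f − N·c·H = 0 ⇒ f = (−N·c + √((N·c)² + 4·N·c·H))/2 = (−0.171 + √14432)/2 ≈ 59.982 mm ≈ 60.0 mm.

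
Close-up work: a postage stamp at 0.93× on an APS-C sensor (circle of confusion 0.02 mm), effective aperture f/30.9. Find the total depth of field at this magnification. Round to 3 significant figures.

1.43 mm

At magnification m, DoF ≈ 2·N_eff·c/m² = 2 × 30.9 × 0.02 / 0.93² = 1.236 / 0.8649 ≈ 1.43 mm.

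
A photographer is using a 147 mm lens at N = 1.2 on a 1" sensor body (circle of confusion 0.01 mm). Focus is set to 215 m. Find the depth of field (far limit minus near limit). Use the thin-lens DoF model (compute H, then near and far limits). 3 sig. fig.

52.0 m

Hyperfocal distance H = f²/(N·c) + f = 147²/(1.2 × 0.01) + 147 = 21609/0.012 + 147 ≈ 1800897.0 mm ≈ 1801 m.
Near limit Dn = s·(H − f)/(H + s − 2f) = 215000 × (1800897.0 − 147) / (1800897.0 + 215000 − 2 × 147) = 215000 × 1800750.0 / 2015603.0 ≈ 192082 mm.
Far limit Df = s·(H − f)/(H − s) = 215000 × (1800897.0 − 147) / (1800897.0 − 215000) = 215000 × 1800750.0 / 1585897.0 ≈ 244128 mm.
Depth of field = Df − Dn = 244128 − 192082 ≈ 52046 mm ≈ 52.0 m.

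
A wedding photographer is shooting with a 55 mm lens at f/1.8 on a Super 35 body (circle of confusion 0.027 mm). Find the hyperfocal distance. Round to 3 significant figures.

62.3 m

Hyperfocal distance H = f²/(N·c) + f = 55²/(1.8 × 0.027) + 55 = 3025/0.0486 + 55 ≈ 62297.8 mm ≈ 62.3 m.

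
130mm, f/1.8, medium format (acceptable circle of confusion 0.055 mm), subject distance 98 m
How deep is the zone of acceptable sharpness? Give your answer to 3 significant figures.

Hyperfocal distance H = f²/(N·c) + f = 130²/(1.8 × 0.055) + 130 = 16900/0.099 + 130 ≈ 170837.1 mm ≈ 170.8 m.
Near limit Dn = s·(H − f)/(H + s − 2f) = 98000 × (170837.1 − 130) / (170837.1 + 98000 − 2 × 130) = 98000 × 170707.1 / 268577.1 ≈ 62289 mm.
Far limit Df = s·(H − f)/(H − s) = 98000 × (170837.1 − 130) / (170837.1 − 98000) = 98000 × 170707.1 / 72837.1 ≈ 229681 mm.
Depth of field = Df − Dn = 229681 − 62289 ≈ 167392 mm ≈ 167 m.

167 m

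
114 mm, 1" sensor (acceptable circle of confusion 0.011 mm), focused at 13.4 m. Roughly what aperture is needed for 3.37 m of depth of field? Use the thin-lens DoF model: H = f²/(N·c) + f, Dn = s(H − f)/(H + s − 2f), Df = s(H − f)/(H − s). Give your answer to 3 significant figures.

f/11

Write h = H − f = f²/(N·c). The thin-lens limits are Dn = s·h/(h + (s−f)) and Df = s·h/(h − (s−f)), so DoF = Df − Dn = 2·s·(s−f)·h / (h² − (s−f)²).
That is a quadratic in h: DoF·h² − 2·s·(s−f)·h − DoF·(s−f)² = 0 ⇒ h = (s−f)·(s + √(s² + DoF²)) / DoF = 13286 × (13400 + √(13400² + 3370²)) / 3370 = 13286 × (13400 + 13817.3) / 3370 ≈ 107302 mm.
Then N = f²/(c·h) = 114² / (0.011 × 107302) = 12996 / 1180.3 ≈ 11.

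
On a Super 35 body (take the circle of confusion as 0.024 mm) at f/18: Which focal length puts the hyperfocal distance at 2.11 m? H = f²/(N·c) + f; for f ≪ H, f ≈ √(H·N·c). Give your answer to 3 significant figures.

From H = f²/(N·c) + f, with f ≪ H: f ≈ √(H·N·c) = √(2110 × 18 × 0.024) = √911.52 ≈ 30.19 mm.
Exact: f² + N·c·f − N·c·H = 0 ⇒ f = (−N·c + √((N·c)² + 4·N·c·H))/2 = (−0.432 + √3646.3)/2 ≈ 29.976 mm ≈ 30.0 mm.

30.0 mm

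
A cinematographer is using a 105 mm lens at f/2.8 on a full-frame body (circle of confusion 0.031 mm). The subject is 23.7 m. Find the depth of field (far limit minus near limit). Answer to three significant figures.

9.12 m

Hyperfocal distance H = f²/(N·c) + f = 105²/(2.8 × 0.031) + 105 = 11025/0.0868 + 105 ≈ 127121.1 mm ≈ 127.1 m.
Near limit Dn = s·(H − f)/(H + s − 2f) = 23700 × (127121.1 − 105) / (127121.1 + 23700 − 2 × 105) = 23700 × 127016.1 / 150611.1 ≈ 19987.1 mm.
Far limit Df = s·(H − f)/(H − s) = 23700 × (127121.1 − 105) / (127121.1 − 23700) = 23700 × 127016.1 / 103421.1 ≈ 29107.0 mm.
Depth of field = Df − Dn = 29107.0 − 19987.1 ≈ 9119.9 mm ≈ 9.12 m.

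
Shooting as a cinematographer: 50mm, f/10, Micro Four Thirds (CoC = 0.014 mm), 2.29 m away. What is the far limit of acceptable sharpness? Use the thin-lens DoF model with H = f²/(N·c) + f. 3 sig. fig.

2.62 m

Hyperfocal distance H = f²/(N·c) + f = 50²/(10 × 0.014) + 50 = 2500/0.14 + 50 ≈ 17907.1 mm ≈ 17.91 m.
Far limit Df = s·(H − f)/(H − s) = 2290 × (17907.1 − 50) / (17907.1 − 2290) = 2290 × 17857.1 / 15617.1 ≈ 2618.5 mm ≈ 2.62 m.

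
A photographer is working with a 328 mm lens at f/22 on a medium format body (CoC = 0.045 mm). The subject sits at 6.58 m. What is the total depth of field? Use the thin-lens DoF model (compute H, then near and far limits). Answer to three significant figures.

0.760 m

Hyperfocal distance H = f²/(N·c) + f = 328²/(22 × 0.045) + 328 = 107584/0.99 + 328 ≈ 108998.7 mm ≈ 109.0 m.
Near limit Dn = s·(H − f)/(H + s − 2f) = 6580 × (108998.7 − 328) / (108998.7 + 6580 − 2 × 328) = 6580 × 108670.7 / 114922.7 ≈ 6222.04 mm.
Far limit Df = s·(H − f)/(H − s) = 6580 × (108998.7 − 328) / (108998.7 − 6580) = 6580 × 108670.7 / 102418.7 ≈ 6981.67 mm.
Depth of field = Df − Dn = 6981.67 − 6222.04 ≈ 759.63 mm ≈ 0.760 m.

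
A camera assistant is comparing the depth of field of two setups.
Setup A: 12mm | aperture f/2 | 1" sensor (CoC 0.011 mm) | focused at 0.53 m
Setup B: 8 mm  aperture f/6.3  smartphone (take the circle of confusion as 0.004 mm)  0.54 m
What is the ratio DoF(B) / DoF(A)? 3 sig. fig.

2.80

Setup A: H = 12²/(2×0.011) + 12 ≈ 6557.5 mm; DoF = Df − Dn = 575.548 − 491.132 ≈ 84.416 mm.
Setup B: H = 8²/(6.3×0.004) + 8 ≈ 2547.7 mm; DoF = Df − Dn = 683.09 − 446.47 ≈ 236.62 mm.
Ratio = 236.62 / 84.416 ≈ 2.80.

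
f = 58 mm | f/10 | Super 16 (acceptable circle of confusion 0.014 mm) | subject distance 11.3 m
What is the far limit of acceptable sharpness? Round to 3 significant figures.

Hyperfocal distance H = f²/(N·c) + f = 58²/(10 × 0.014) + 58 = 3364/0.14 + 58 ≈ 24086.6 mm ≈ 24.09 m.
Far limit Df = s·(H − f)/(H − s) = 11300 × (24086.6 − 58) / (24086.6 − 11300) = 11300 × 24028.6 / 12786.6 ≈ 21235 mm ≈ 21.2 m.

21.2 m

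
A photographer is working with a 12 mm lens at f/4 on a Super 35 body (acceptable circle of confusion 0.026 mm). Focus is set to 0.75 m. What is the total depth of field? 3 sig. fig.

1.12 m

Hyperfocal distance H = f²/(N·c) + f = 12²/(4 × 0.026) + 12 = 144/0.104 + 12 ≈ 1396.6 mm ≈ 1.397 m.
Near limit Dn = s·(H − f)/(H + s − 2f) = 750 × (1396.6 − 12) / (1396.6 + 750 − 2 × 12) = 750 × 1384.6 / 2122.6 ≈ 489.2 mm.
Far limit Df = s·(H − f)/(H − s) = 750 × (1396.6 − 12) / (1396.6 − 750) = 750 × 1384.6 / 646.6 ≈ 1606.0 mm.
Depth of field = Df − Dn = 1606.0 − 489.2 ≈ 1116.8 mm ≈ 1.12 m.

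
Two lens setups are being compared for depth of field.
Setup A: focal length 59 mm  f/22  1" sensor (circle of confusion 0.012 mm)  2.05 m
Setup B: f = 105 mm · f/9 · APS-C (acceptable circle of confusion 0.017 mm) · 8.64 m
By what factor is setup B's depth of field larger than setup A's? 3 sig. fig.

3.28

Setup A: H = 59²/(22×0.012) + 59 ≈ 13244.6 mm; DoF = Df − Dn = 2414.60 − 1781.06 ≈ 633.54 mm.
Setup B: H = 105²/(9×0.017) + 105 ≈ 72163.8 mm; DoF = Df − Dn = 9800.9 − 7725.0 ≈ 2075.9 mm.
Ratio = 2075.9 / 633.54 ≈ 3.28.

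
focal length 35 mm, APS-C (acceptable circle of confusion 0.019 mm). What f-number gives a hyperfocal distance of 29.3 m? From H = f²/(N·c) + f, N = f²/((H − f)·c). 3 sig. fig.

Rearrange H = f²/(N·c) + f for N: N = f² / ((H − f)·c).
N = 35² / ((29300 − 35) × 0.019) = 1225 / 556.0 ≈ 2.20.

f/2.20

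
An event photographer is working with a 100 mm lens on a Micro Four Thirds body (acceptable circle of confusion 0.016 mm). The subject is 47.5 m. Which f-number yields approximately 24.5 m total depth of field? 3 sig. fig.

Write h = H − f = f²/(N·c). The thin-lens limits are Dn = s·h/(h + (s−f)) and Df = s·h/(h − (s−f)), so DoF = Df − Dn = 2·s·(s−f)·h / (h² − (s−f)²).
That is a quadratic in h: DoF·h² − 2·s·(s−f)·h − DoF·(s−f)² = 0 ⇒ h = (s−f)·(s + √(s² + DoF²)) / DoF = 47400 × (47500 + √(47500² + 24500²)) / 24500 = 47400 × (47500 + 53446.2) / 24500 ≈ 195300 mm.
Then N = f²/(c·h) = 100² / (0.016 × 195300) = 10000 / 3124.8 ≈ 3.20.

f/3.20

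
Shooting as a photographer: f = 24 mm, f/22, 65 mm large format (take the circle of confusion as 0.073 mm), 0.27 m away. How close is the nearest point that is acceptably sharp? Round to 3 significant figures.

160 mm

Hyperfocal distance H = f²/(N·c) + f = 24²/(22 × 0.073) + 24 = 576/1.606 + 24 ≈ 382.7 mm ≈ 0.383 m.
Near limit Dn = s·(H − f)/(H + s − 2f) = 270 × (382.7 − 24) / (382.7 + 270 − 2 × 24) = 270 × 358.7 / 604.7 ≈ 160.15 mm.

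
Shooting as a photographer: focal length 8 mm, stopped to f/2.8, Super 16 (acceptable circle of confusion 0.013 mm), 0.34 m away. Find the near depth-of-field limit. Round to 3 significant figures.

Hyperfocal distance H = f²/(N·c) + f = 8²/(2.8 × 0.013) + 8 = 64/0.0364 + 8 ≈ 1766.2 mm ≈ 1.766 m.
Near limit Dn = s·(H − f)/(H + s − 2f) = 340 × (1766.2 − 8) / (1766.2 + 340 − 2 × 8) = 340 × 1758.2 / 2090.2 ≈ 286.00 mm.

286 mm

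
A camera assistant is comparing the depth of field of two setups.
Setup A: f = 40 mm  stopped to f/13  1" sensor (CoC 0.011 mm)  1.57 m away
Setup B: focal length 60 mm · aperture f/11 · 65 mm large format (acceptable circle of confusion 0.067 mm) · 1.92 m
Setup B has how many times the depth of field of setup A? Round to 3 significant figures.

Setup A: H = 40²/(13×0.011) + 40 ≈ 11228.8 mm; DoF = Df − Dn = 1818.70 − 1381.14 ≈ 437.56 mm.
Setup B: H = 60²/(11×0.067) + 60 ≈ 4944.7 mm; DoF = Df − Dn = 3100.7 − 1390.5 ≈ 1710.2 mm.
Ratio = 1710.2 / 437.56 ≈ 3.91.

3.91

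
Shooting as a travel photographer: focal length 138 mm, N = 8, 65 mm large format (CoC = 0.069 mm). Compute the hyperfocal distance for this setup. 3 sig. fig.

Hyperfocal distance H = f²/(N·c) + f = 138²/(8 × 0.069) + 138 = 19044/0.552 + 138 ≈ 34638.0 mm ≈ 34.6 m.

34.6 m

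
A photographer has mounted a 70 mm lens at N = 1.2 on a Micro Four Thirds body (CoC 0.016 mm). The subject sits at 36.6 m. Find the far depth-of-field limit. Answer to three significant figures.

42.7 m

Hyperfocal distance H = f²/(N·c) + f = 70²/(1.2 × 0.016) + 70 = 4900/0.0192 + 70 ≈ 255278.3 mm ≈ 255.3 m.
Far limit Df = s·(H − f)/(H − s) = 36600 × (255278.3 − 70) / (255278.3 − 36600) = 36600 × 255208.3 / 218678.3 ≈ 42714 mm ≈ 42.7 m.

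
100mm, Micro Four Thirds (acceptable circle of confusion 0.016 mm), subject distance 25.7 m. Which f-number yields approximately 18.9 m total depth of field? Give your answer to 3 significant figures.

f/8.01

Write h = H − f = f²/(N·c). The thin-lens limits are Dn = s·h/(h + (s−f)) and Df = s·h/(h − (s−f)), so DoF = Df − Dn = 2·s·(s−f)·h / (h² − (s−f)²).
That is a quadratic in h: DoF·h² − 2·s·(s−f)·h − DoF·(s−f)² = 0 ⇒ h = (s−f)·(s + √(s² + DoF²)) / DoF = 25600 × (25700 + √(25700² + 18900²)) / 18900 = 25600 × (25700 + 31901.4) / 18900 ≈ 78021 mm.
Then N = f²/(c·h) = 100² / (0.016 × 78021) = 10000 / 1248.3 ≈ 8.01.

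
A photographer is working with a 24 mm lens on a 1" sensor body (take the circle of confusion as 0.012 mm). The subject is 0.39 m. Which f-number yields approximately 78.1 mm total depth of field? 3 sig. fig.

Write h = H − f = f²/(N·c). The thin-lens limits are Dn = s·h/(h + (s−f)) and Df = s·h/(h − (s−f)), so DoF = Df − Dn = 2·s·(s−f)·h / (h² − (s−f)²).
That is a quadratic in h: DoF·h² − 2·s·(s−f)·h − DoF·(s−f)² = 0 ⇒ h = (s−f)·(s + √(s² + DoF²)) / DoF = 366 × (390 + √(390² + 78.1²)) / 78.1 = 366 × (390 + 397.743) / 78.1 ≈ 3691.6 mm.
Then N = f²/(c·h) = 24² / (0.012 × 3691.6) = 576 / 44.299 ≈ 13.

f/13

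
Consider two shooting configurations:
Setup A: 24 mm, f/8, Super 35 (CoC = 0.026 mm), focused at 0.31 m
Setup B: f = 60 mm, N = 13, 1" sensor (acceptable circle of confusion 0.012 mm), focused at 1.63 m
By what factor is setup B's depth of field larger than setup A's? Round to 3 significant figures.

3.44

Setup A: H = 24²/(8×0.026) + 24 ≈ 2793.2 mm; DoF = Df − Dn = 345.703 − 280.981 ≈ 64.722 mm.
Setup B: H = 60²/(13×0.012) + 60 ≈ 23136.9 mm; DoF = Df − Dn = 1748.99 − 1526.17 ≈ 222.82 mm.
Ratio = 222.82 / 64.722 ≈ 3.44.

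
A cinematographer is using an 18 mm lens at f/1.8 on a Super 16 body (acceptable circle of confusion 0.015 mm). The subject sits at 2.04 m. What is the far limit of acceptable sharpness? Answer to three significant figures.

2.45 m

Hyperfocal distance H = f²/(N·c) + f = 18²/(1.8 × 0.015) + 18 = 324/0.027 + 18 ≈ 12018.0 mm ≈ 12.02 m.
Far limit Df = s·(H − f)/(H − s) = 2040 × (12018.0 − 18) / (12018.0 − 2040) = 2040 × 12000.0 / 9978.0 ≈ 2453.4 mm ≈ 2.45 m.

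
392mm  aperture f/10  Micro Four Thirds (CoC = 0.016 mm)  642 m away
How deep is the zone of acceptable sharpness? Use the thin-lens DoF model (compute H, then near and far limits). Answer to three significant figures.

1550 m

Hyperfocal distance H = f²/(N·c) + f = 392²/(10 × 0.016) + 392 = 153664/0.16 + 392 ≈ 960792.0 mm ≈ 960.8 m.
Near limit Dn = s·(H − f)/(H + s − 2f) = 642000 × (960792.0 − 392) / (960792.0 + 642000 − 2 × 392) = 642000 × 960400.0 / 1602008.0 ≈ 384877 mm.
Far limit Df = s·(H − f)/(H − s) = 642000 × (960792.0 − 392) / (960792.0 − 642000) = 642000 × 960400.0 / 318792.0 ≈ 1934104 mm.
Depth of field = Df − Dn = 1934104 − 384877 ≈ 1549227 mm ≈ 1550 m.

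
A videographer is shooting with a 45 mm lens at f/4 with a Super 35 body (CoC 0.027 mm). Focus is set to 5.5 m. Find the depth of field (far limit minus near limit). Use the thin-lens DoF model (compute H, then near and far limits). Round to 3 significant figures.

3.50 m

Hyperfocal distance H = f²/(N·c) + f = 45²/(4 × 0.027) + 45 = 2025/0.108 + 45 ≈ 18795.0 mm ≈ 18.80 m.
Near limit Dn = s·(H − f)/(H + s − 2f) = 5500 × (18795.0 − 45) / (18795.0 + 5500 − 2 × 45) = 5500 × 18750.0 / 24205.0 ≈ 4260.5 mm.
Far limit Df = s·(H − f)/(H − s) = 5500 × (18795.0 − 45) / (18795.0 − 5500) = 5500 × 18750.0 / 13295.0 ≈ 7756.7 mm.
Depth of field = Df − Dn = 7756.7 − 4260.5 ≈ 3496.2 mm ≈ 3.50 m.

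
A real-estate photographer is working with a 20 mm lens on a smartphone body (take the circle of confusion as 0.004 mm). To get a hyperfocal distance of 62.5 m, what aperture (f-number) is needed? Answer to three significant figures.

f/1.60

Rearrange H = f²/(N·c) + f for N: N = f² / ((H − f)·c).
N = 20² / ((62500 − 20) × 0.004) = 400 / 249.9 ≈ 1.60.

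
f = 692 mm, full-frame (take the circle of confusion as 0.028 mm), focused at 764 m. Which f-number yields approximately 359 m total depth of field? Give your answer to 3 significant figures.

Write h = H − f = f²/(N·c). The thin-lens limits are Dn = s·h/(h + (s−f)) and Df = s·h/(h − (s−f)), so DoF = Df − Dn = 2·s·(s−f)·h / (h² − (s−f)²).
That is a quadratic in h: DoF·h² − 2·s·(s−f)·h − DoF·(s−f)² = 0 ⇒ h = (s−f)·(s + √(s² + DoF²)) / DoF = 763308 × (764000 + √(764000² + 359000²)) / 359000 = 763308 × (764000 + 844143) / 359000 ≈ 3419243 mm.
Then N = f²/(c·h) = 692² / (0.028 × 3419243) = 478864 / 95739 ≈ 5.

f/5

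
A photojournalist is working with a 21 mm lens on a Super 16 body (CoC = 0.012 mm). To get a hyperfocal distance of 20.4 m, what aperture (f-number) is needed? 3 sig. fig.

Rearrange H = f²/(N·c) + f for N: N = f² / ((H − f)·c).
N = 21² / ((20400 − 21) × 0.012) = 441 / 244.5 ≈ 1.80.

f/1.80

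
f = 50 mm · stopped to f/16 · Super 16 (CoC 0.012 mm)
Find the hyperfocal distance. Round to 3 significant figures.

13.1 m

Hyperfocal distance H = f²/(N·c) + f = 50²/(16 × 0.012) + 50 = 2500/0.192 + 50 ≈ 13070.8 mm ≈ 13.1 m.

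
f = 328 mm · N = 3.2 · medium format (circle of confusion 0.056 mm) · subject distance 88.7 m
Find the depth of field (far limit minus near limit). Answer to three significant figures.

26.7 m

Hyperfocal distance H = f²/(N·c) + f = 328²/(3.2 × 0.056) + 328 = 107584/0.1792 + 328 ≈ 600685.1 mm ≈ 600.7 m.
Near limit Dn = s·(H − f)/(H + s − 2f) = 88700 × (600685.1 − 328) / (600685.1 + 88700 − 2 × 328) = 88700 × 600357.1 / 688729.1 ≈ 77319 mm.
Far limit Df = s·(H − f)/(H − s) = 88700 × (600685.1 − 328) / (600685.1 − 88700) = 88700 × 600357.1 / 511985.1 ≈ 104010 mm.
Depth of field = Df − Dn = 104010 − 77319 ≈ 26691 mm ≈ 26.7 m.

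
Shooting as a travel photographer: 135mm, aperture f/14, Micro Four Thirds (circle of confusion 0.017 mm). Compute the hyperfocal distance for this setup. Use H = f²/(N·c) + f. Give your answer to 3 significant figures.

76.7 m

Hyperfocal distance H = f²/(N·c) + f = 135²/(14 × 0.017) + 135 = 18225/0.238 + 135 ≈ 76710.6 mm ≈ 76.7 m.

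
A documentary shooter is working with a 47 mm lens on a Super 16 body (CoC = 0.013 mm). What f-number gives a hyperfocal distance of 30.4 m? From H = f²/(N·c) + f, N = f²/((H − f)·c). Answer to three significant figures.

f/5.60

Rearrange H = f²/(N·c) + f for N: N = f² / ((H − f)·c).
N = 47² / ((30400 − 47) × 0.013) = 2209 / 394.6 ≈ 5.60.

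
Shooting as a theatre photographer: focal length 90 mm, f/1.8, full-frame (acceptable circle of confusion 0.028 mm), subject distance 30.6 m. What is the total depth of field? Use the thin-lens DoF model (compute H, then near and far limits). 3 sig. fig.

12.1 m

Hyperfocal distance H = f²/(N·c) + f = 90²/(1.8 × 0.028) + 90 = 8100/0.0504 + 90 ≈ 160804.3 mm ≈ 160.8 m.
Near limit Dn = s·(H − f)/(H + s − 2f) = 30600 × (160804.3 − 90) / (160804.3 + 30600 − 2 × 90) = 30600 × 160714.3 / 191224.3 ≈ 25718 mm.
Far limit Df = s·(H − f)/(H − s) = 30600 × (160804.3 − 90) / (160804.3 − 30600) = 30600 × 160714.3 / 130204.3 ≈ 37770 mm.
Depth of field = Df − Dn = 37770 − 25718 ≈ 12052 mm ≈ 12.1 m.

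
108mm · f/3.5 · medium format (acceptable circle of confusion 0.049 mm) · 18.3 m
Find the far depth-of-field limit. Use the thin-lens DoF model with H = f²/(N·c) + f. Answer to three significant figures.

25.0 m

Hyperfocal distance H = f²/(N·c) + f = 108²/(3.5 × 0.049) + 108 = 11664/0.1715 + 108 ≈ 68119.7 mm ≈ 68.12 m.
Far limit Df = s·(H − f)/(H − s) = 18300 × (68119.7 − 108) / (68119.7 − 18300) = 18300 × 68011.7 / 49819.7 ≈ 24982 mm ≈ 25.0 m.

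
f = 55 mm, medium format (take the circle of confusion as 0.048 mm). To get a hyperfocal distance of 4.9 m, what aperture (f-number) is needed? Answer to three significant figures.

f/13

Rearrange H = f²/(N·c) + f for N: N = f² / ((H − f)·c).
N = 55² / ((4900 − 55) × 0.048) = 3025 / 232.6 ≈ 13.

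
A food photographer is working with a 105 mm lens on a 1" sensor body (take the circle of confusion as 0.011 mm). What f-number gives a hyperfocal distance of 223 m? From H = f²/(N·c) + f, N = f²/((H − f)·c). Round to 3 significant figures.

Rearrange H = f²/(N·c) + f for N: N = f² / ((H − f)·c).
N = 105² / ((223000 − 105) × 0.011) = 11025 / 2452 ≈ 4.50.

f/4.50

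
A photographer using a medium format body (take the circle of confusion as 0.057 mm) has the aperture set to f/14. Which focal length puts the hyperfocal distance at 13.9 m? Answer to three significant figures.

105 mm

From H = f²/(N·c) + f, with f ≪ H: f ≈ √(H·N·c) = √(13900 × 14 × 0.057) = √11092 ≈ 105.3 mm.
The +f correction barely moves this — solving exactly, f² + N·c·f − N·c·H = 0 ⇒ f = (−N·c + √((N·c)² + 4·N·c·H))/2 = (−0.798 + √44369)/2 ≈ 104.92 mm, so f ≈ 105 mm.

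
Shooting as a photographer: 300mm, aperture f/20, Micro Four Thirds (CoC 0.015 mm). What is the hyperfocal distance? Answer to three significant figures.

Hyperfocal distance H = f²/(N·c) + f = 300²/(20 × 0.015) + 300 = 90000/0.3 + 300 ≈ 300300.0 mm ≈ 300 m.

300 m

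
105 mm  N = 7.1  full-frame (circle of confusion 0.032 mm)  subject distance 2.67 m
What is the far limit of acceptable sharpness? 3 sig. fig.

Hyperfocal distance H = f²/(N·c) + f = 105²/(7.1 × 0.032) + 105 = 11025/0.2272 + 105 ≈ 48630.5 mm ≈ 48.63 m.
Far limit Df = s·(H − f)/(H − s) = 2670 × (48630.5 − 105) / (48630.5 − 2670) = 2670 × 48525.5 / 45960.5 ≈ 2819.0 mm ≈ 2.82 m.

2.82 m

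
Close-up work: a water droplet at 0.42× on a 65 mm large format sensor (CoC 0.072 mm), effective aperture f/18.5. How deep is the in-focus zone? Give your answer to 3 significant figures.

At magnification m, DoF ≈ 2·N_eff·c/m² = 2 × 18.5 × 0.072 / 0.42² = 2.664 / 0.1764 ≈ 15.1 mm.

15.1 mm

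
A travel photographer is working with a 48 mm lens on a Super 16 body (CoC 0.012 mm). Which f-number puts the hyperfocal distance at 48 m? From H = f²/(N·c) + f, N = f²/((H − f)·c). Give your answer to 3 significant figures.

Rearrange H = f²/(N·c) + f for N: N = f² / ((H − f)·c).
N = 48² / ((48000 − 48) × 0.012) = 2304 / 575.4 ≈ 4.

f/4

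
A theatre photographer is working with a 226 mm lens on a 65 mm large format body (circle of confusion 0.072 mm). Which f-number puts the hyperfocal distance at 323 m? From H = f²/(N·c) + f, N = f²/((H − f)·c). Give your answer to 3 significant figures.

f/2.20

Rearrange H = f²/(N·c) + f for N: N = f² / ((H − f)·c).
N = 226² / ((323000 − 226) × 0.072) = 51076 / 23240 ≈ 2.20.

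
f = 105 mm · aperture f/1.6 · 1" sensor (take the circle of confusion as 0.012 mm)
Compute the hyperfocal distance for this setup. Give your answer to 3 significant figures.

Hyperfocal distance H = f²/(N·c) + f = 105²/(1.6 × 0.012) + 105 = 11025/0.0192 + 105 ≈ 574323.8 mm ≈ 574 m.

574 m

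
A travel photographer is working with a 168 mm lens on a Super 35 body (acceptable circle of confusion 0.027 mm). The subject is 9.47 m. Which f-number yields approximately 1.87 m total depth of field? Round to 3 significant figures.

f/11

Write h = H − f = f²/(N·c). The thin-lens limits are Dn = s·h/(h + (s−f)) and Df = s·h/(h − (s−f)), so DoF = Df − Dn = 2·s·(s−f)·h / (h² − (s−f)²).
That is a quadratic in h: DoF·h² − 2·s·(s−f)·h − DoF·(s−f)² = 0 ⇒ h = (s−f)·(s + √(s² + DoF²)) / DoF = 9302 × (9470 + √(9470² + 1870²)) / 1870 = 9302 × (9470 + 9652.86) / 1870 ≈ 95123 mm.
Then N = f²/(c·h) = 168² / (0.027 × 95123) = 28224 / 2568.3 ≈ 11.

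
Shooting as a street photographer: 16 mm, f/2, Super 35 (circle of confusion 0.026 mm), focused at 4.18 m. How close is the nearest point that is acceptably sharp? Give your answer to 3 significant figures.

2.26 m

Hyperfocal distance H = f²/(N·c) + f = 16²/(2 × 0.026) + 16 = 256/0.052 + 16 ≈ 4939.1 mm ≈ 4.939 m.
Near limit Dn = s·(H − f)/(H + s − 2f) = 4180 × (4939.1 − 16) / (4939.1 + 4180 − 2 × 16) = 4180 × 4923.1 / 9087.1 ≈ 2264.6 mm ≈ 2.26 m.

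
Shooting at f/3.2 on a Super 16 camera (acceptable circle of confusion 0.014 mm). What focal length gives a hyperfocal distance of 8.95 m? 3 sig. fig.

20.0 mm

From H = f²/(N·c) + f, with f ≪ H: f ≈ √(H·N·c) = √(8950 × 3.2 × 0.014) = √400.96 ≈ 20.02 mm.
The +f correction barely moves this — solving exactly, f² + N·c·f − N·c·H = 0 ⇒ f = (−N·c + √((N·c)² + 4·N·c·H))/2 = (−0.0448 + √1603.8)/2 ≈ 20.002 mm, so f ≈ 20.0 mm.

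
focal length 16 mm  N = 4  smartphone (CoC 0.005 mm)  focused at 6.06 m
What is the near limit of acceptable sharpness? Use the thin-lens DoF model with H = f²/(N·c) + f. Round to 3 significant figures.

4.12 m

Hyperfocal distance H = f²/(N·c) + f = 16²/(4 × 0.005) + 16 = 256/0.02 + 16 ≈ 12816.0 mm ≈ 12.82 m.
Near limit Dn = s·(H − f)/(H + s − 2f) = 6060 × (12816.0 − 16) / (12816.0 + 6060 − 2 × 16) = 6060 × 12800.0 / 18844.0 ≈ 4116.3 mm ≈ 4.12 m.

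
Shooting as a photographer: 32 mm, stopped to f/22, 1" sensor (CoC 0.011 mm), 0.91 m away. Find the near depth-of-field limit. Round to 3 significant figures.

0.754 m

Hyperfocal distance H = f²/(N·c) + f = 32²/(22 × 0.011) + 32 = 1024/0.242 + 32 ≈ 4263.4 mm ≈ 4.263 m.
Near limit Dn = s·(H − f)/(H + s − 2f) = 910 × (4263.4 − 32) / (4263.4 + 910 − 2 × 32) = 910 × 4231.4 / 5109.4 ≈ 753.63 mm ≈ 0.754 m.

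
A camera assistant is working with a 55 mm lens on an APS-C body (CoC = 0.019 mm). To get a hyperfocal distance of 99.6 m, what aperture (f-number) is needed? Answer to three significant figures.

f/1.60

Rearrange H = f²/(N·c) + f for N: N = f² / ((H − f)·c).
N = 55² / ((99600 − 55) × 0.019) = 3025 / 1891 ≈ 1.60.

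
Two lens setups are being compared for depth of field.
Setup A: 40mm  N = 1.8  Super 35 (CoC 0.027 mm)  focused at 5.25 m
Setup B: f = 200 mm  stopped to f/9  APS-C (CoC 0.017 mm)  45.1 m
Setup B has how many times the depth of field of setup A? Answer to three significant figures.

Setup A: H = 40²/(1.8×0.027) + 40 ≈ 32961.8 mm; DoF = Df − Dn = 6237.0 − 4532.7 ≈ 1704.3 mm.
Setup B: H = 200²/(9×0.017) + 200 ≈ 261637.9 mm; DoF = Df − Dn = 54452 − 38490 ≈ 15962 mm.
Ratio = 15962 / 1704.3 ≈ 9.37.

9.37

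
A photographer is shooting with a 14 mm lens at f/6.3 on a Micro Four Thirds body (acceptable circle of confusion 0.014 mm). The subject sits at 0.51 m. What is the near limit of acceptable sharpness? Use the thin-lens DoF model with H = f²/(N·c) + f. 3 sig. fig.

Hyperfocal distance H = f²/(N·c) + f = 14²/(6.3 × 0.014) + 14 = 196/0.0882 + 14 ≈ 2236.2 mm ≈ 2.236 m.
Near limit Dn = s·(H − f)/(H + s − 2f) = 510 × (2236.2 − 14) / (2236.2 + 510 − 2 × 14) = 510 × 2222.2 / 2718.2 ≈ 416.94 mm.

417 mm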